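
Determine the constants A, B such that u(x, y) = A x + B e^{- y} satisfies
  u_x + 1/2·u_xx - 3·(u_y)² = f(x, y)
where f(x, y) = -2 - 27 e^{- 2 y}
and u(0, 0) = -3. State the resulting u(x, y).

Substitute the ansatz u = A x + B e^{- y} into the left-hand side.
Derivatives of the ansatz:
  u_x = A
  u_xx = 0
  u_y = - B e^{- y}
Term by term:
  u_x = A
  1/2·u_xx = 0
  -3·(u_y)² = - 3 B^{2} e^{- 2 y}
So the left-hand side equals
  A - 3 B^{2} e^{- 2 y}
This must equal f(x, y) = -2 - 27 e^{- 2 y} identically.
Matching coefficients of the independent functions:
  [constant term]:  A = -2
  [e^{- 2 y}]:  - 3 B^{2} = -27
These equations allow (A, B) = (-2, -3) or (-2, 3).
Impose the point condition(s):
  u(0, 0) = -3  ⟹  B = -3
Only A = -2, B = -3 satisfies everything.
Hence u(x, y) = - 2 x - 3 e^{- y}.

Answer: u(x, y) = - 2 x - 3 e^{- y}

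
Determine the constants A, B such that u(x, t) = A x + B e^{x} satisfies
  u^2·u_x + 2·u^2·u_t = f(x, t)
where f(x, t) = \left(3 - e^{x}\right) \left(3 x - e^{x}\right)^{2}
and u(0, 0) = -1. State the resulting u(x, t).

Substitute the ansatz u = A x + B e^{x} into the left-hand side.
Derivatives of the ansatz:
  u_x = A + B e^{x}
  u_t = 0
Term by term:
  u^2·u_x = A^{3} x^{2} + A^{2} B x^{2} e^{x} + 2 A^{2} B x e^{x} + 2 A B^{2} x e^{2 x} + A B^{2} e^{2 x} + B^{3} e^{3 x}
  2·u^2·u_t = 0
So the left-hand side equals
  A^{3} x^{2} + A^{2} B x^{2} e^{x} + 2 A^{2} B x e^{x} + 2 A B^{2} x e^{2 x} + A B^{2} e^{2 x} + B^{3} e^{3 x}
This must equal f(x, t) identically; expanded, f = - 9 x^{2} e^{x} + 27 x^{2} + 6 x e^{2 x} - 18 x e^{x} - e^{3 x} + 3 e^{2 x}.
Matching coefficients of the independent functions:
  [x^{2}]:  A^{3} = 27
  [x e^{x}]:  2 A^{2} B = -18
  [x e^{2 x}]:  2 A B^{2} = 6
  [x^{2} e^{x}]:  A^{2} B = -9
  [e^{2 x}]:  A B^{2} = 3
  [e^{3 x}]:  B^{3} = -1
Solving: A = 3, B = -1.
Check against the point condition:
  u(0, 0) = -1  ⟹  B = -1  ✓
Hence u(x, t) = 3 x - e^{x}.

Answer: u(x, t) = 3 x - e^{x}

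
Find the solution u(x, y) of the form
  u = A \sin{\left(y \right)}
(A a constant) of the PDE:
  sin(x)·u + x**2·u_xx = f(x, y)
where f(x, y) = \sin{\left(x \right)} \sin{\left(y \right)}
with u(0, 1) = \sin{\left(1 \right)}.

Substitute the ansatz u = A \sin{\left(y \right)} into the left-hand side.
Derivatives of the ansatz:
  u_xx = 0
Term by term:
  sin(x)·u = A \sin{\left(x \right)} \sin{\left(y \right)}
  x**2·u_xx = 0
So the left-hand side equals
  A \sin{\left(x \right)} \sin{\left(y \right)}
This must equal f(x, y) = \sin{\left(x \right)} \sin{\left(y \right)} identically.
Matching coefficients of the independent functions:
  [\sin{\left(x \right)} \sin{\left(y \right)}]:  A = 1
Solving: A = 1.
Check against the point condition:
  u(0, 1) = \sin{\left(1 \right)}  ⟹  A \sin{\left(1 \right)} = \sin{\left(1 \right)}  ✓
Hence u(x, y) = \sin{\left(y \right)}.

Answer: u(x, y) = \sin{\left(y \right)}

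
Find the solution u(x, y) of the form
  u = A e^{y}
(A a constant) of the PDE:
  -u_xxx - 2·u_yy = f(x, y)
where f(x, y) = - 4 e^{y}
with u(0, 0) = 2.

Substitute the ansatz u = A e^{y} into the left-hand side.
Derivatives of the ansatz:
  u_xxx = 0
  u_yy = A e^{y}
Term by term:
  -u_xxx = 0
  -2·u_yy = - 2 A e^{y}
So the left-hand side equals
  - 2 A e^{y}
This must equal f(x, y) = - 4 e^{y} identically.
Matching coefficients of the independent functions:
  [e^{y}]:  - 2 A = -4
Solving: A = 2.
Check against the point condition:
  u(0, 0) = 2  ⟹  A = 2  ✓
Hence u(x, y) = 2 e^{y}.

Answer: u(x, y) = 2 e^{y}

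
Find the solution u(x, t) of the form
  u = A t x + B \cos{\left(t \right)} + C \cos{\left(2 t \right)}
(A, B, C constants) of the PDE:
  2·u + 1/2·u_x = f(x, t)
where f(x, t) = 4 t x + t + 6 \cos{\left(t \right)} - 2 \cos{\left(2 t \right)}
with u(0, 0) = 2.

Substitute the ansatz u = A t x + B \cos{\left(t \right)} + C \cos{\left(2 t \right)} into the left-hand side.
Derivatives of the ansatz:
  u_x = A t
Term by term:
  2·u = 2 A t x + 2 B \cos{\left(t \right)} + 2 C \cos{\left(2 t \right)}
  1/2·u_x = \frac{A t}{2}
So the left-hand side equals
  2 A t x + \frac{A t}{2} + 2 B \cos{\left(t \right)} + 2 C \cos{\left(2 t \right)}
This must equal f(x, t) = 4 t x + t + 6 \cos{\left(t \right)} - 2 \cos{\left(2 t \right)} identically.
Matching coefficients of the independent functions:
  [t]:  \frac{A}{2} = 1
  [t x]:  2 A = 4
  [\cos{\left(t \right)}]:  2 B = 6
  [\cos{\left(2 t \right)}]:  2 C = -2
Solving: A = 2, B = 3, C = -1.
Check against the point condition:
  u(0, 0) = 2  ⟹  B + C = 2  ✓
Hence u(x, t) = 2 t x + 3 \cos{\left(t \right)} - \cos{\left(2 t \right)}.

Answer: u(x, t) = 2 t x + 3 \cos{\left(t \right)} - \cos{\left(2 t \right)}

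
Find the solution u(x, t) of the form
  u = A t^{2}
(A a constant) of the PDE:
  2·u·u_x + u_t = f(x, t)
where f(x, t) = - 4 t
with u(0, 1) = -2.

Substitute the ansatz u = A t^{2} into the left-hand side.
Derivatives of the ansatz:
  u_x = 0
  u_t = 2 A t
Term by term:
  2·u·u_x = 0
  u_t = 2 A t
So the left-hand side equals
  2 A t
This must equal f(x, t) = - 4 t identically.
Matching coefficients of the independent functions:
  [t]:  2 A = -4
Solving: A = -2.
Check against the point condition:
  u(0, 1) = -2  ⟹  A = -2  ✓
Hence u(x, t) = - 2 t^{2}.

Answer: u(x, t) = - 2 t^{2}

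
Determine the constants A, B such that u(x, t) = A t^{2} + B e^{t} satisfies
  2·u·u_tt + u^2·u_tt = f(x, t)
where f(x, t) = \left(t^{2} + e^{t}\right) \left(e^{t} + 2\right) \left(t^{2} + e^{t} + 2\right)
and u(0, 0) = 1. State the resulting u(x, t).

Substitute the ansatz u = A t^{2} + B e^{t} into the left-hand side.
Derivatives of the ansatz:
  u_tt = 2 A + B e^{t}
Term by term:
  2·u·u_tt = 4 A^{2} t^{2} + 2 A B t^{2} e^{t} + 4 A B e^{t} + 2 B^{2} e^{2 t}
  u^2·u_tt = 2 A^{3} t^{4} + A^{2} B t^{4} e^{t} + 4 A^{2} B t^{2} e^{t} + 2 A B^{2} t^{2} e^{2 t} + 2 A B^{2} e^{2 t} + B^{3} e^{3 t}
So the left-hand side equals
  2 A^{3} t^{4} + A^{2} B t^{4} e^{t} + 4 A^{2} B t^{2} e^{t} + 4 A^{2} t^{2} + 2 A B^{2} t^{2} e^{2 t} + 2 A B^{2} e^{2 t} + 2 A B t^{2} e^{t} + 4 A B e^{t} + B^{3} e^{3 t} + 2 B^{2} e^{2 t}
This must equal f(x, t) identically; expanded, f = t^{4} e^{t} + 2 t^{4} + 2 t^{2} e^{2 t} + 6 t^{2} e^{t} + 4 t^{2} + e^{3 t} + 4 e^{2 t} + 4 e^{t}.
Matching coefficients of the independent functions:
  [t^{2}]:  4 A^{2} = 4
  [t^{4}]:  2 A^{3} = 2
  [t^{2} e^{t}]:  4 A^{2} B + 2 A B = 6
  [t^{2} e^{2 t}]:  2 A B^{2} = 2
  [t^{4} e^{t}]:  A^{2} B = 1
  [e^{t}]:  4 A B = 4
  [e^{2 t}]:  2 A B^{2} + 2 B^{2} = 4
  [e^{3 t}]:  B^{3} = 1
Solving: A = 1, B = 1.
Check against the point condition:
  u(0, 0) = 1  ⟹  B = 1  ✓
Hence u(x, t) = t^{2} + e^{t}.

Answer: u(x, t) = t^{2} + e^{t}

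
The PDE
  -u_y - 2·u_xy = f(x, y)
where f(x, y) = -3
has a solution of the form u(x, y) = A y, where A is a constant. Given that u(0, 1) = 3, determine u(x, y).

Substitute the ansatz u = A y into the left-hand side.
Derivatives of the ansatz:
  u_y = A
  u_xy = 0
Term by term:
  -u_y = - A
  -2·u_xy = 0
So the left-hand side equals
  - A
This must equal f(x, y) = -3 identically.
Matching coefficients of the independent functions:
  [constant term]:  - A = -3
Solving: A = 3.
Check against the point condition:
  u(0, 1) = 3  ⟹  A = 3  ✓
Hence u(x, y) = 3 y.

Answer: u(x, y) = 3 y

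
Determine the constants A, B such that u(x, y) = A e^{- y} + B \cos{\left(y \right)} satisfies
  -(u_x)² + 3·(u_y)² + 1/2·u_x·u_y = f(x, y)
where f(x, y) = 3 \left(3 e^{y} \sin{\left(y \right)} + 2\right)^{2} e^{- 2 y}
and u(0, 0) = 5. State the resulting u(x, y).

Substitute the ansatz u = A e^{- y} + B \cos{\left(y \right)} into the left-hand side.
Derivatives of the ansatz:
  u_x = 0
  u_y = - A e^{- y} - B \sin{\left(y \right)}
Term by term:
  -(u_x)² = 0
  3·(u_y)² = 3 A^{2} e^{- 2 y} + 6 A B e^{- y} \sin{\left(y \right)} + 3 B^{2} \sin^{2}{\left(y \right)}
  1/2·u_x·u_y = 0
So the left-hand side equals
  3 A^{2} e^{- 2 y} + 6 A B e^{- y} \sin{\left(y \right)} + 3 B^{2} \sin^{2}{\left(y \right)}
This must equal f(x, y) identically; expanded, f = 27 \sin^{2}{\left(y \right)} + 36 e^{- y} \sin{\left(y \right)} + 12 e^{- 2 y}.
Matching coefficients of the independent functions:
  [e^{- y} \sin{\left(y \right)}]:  6 A B = 36
  [e^{- 2 y}]:  3 A^{2} = 12
  [\sin^{2}{\left(y \right)}]:  3 B^{2} = 27
These equations allow (A, B) = (-2, -3) or (2, 3).
Impose the point condition(s):
  u(0, 0) = 5  ⟹  A + B = 5
Only A = 2, B = 3 satisfies everything.
Hence u(x, y) = 3 \cos{\left(y \right)} + 2 e^{- y}.

Answer: u(x, y) = 3 \cos{\left(y \right)} + 2 e^{- y}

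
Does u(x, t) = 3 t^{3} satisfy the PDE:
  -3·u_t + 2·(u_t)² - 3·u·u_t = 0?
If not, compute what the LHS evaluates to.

Evaluate each term of the left-hand side for u = 3 t^{3}.
Derivatives:
  u_t = 9 t^{2}
Terms:
  -3·u_t = - 27 t^{2}
  2·(u_t)² = 162 t^{4}
  -3·u·u_t = - 81 t^{5}
Sum: LHS = t^{2} \left(- 81 t^{3} + 162 t^{2} - 27\right)
Given right-hand side: 0. Difference LHS − RHS = t^{2} \left(- 81 t^{3} + 162 t^{2} - 27\right) ≠ 0, so u is not a solution.

Answer: No, the LHS evaluates to t^{2} \left(- 81 t^{3} + 162 t^{2} - 27\right)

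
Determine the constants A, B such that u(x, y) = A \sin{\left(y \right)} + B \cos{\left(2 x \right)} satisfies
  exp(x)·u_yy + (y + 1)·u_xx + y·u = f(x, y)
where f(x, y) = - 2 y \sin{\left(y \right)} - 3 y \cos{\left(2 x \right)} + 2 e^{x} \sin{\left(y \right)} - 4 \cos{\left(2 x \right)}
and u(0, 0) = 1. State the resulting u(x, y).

Answer: u(x, y) = - 2 \sin{\left(y \right)} + \cos{\left(2 x \right)}

Derivation:
Substitute the ansatz u = A \sin{\left(y \right)} + B \cos{\left(2 x \right)} into the left-hand side.
Derivatives of the ansatz:
  u_yy = - A \sin{\left(y \right)}
  u_xx = - 4 B \cos{\left(2 x \right)}
Term by term:
  exp(x)·u_yy = - A e^{x} \sin{\left(y \right)}
  (y + 1)·u_xx = - 4 B y \cos{\left(2 x \right)} - 4 B \cos{\left(2 x \right)}
  y·u = A y \sin{\left(y \right)} + B y \cos{\left(2 x \right)}
So the left-hand side equals
  A y \sin{\left(y \right)} - A e^{x} \sin{\left(y \right)} - 3 B y \cos{\left(2 x \right)} - 4 B \cos{\left(2 x \right)}
This must equal f(x, y) = - 2 y \sin{\left(y \right)} - 3 y \cos{\left(2 x \right)} + 2 e^{x} \sin{\left(y \right)} - 4 \cos{\left(2 x \right)} identically.
Matching coefficients of the independent functions:
  [y \sin{\left(y \right)}]:  A = -2
  [y \cos{\left(2 x \right)}]:  - 3 B = -3
  [e^{x} \sin{\left(y \right)}]:  - A = 2
  [\cos{\left(2 x \right)}]:  - 4 B = -4
Solving: A = -2, B = 1.
Check against the point condition:
  u(0, 0) = 1  ⟹  B = 1  ✓
Hence u(x, y) = - 2 \sin{\left(y \right)} + \cos{\left(2 x \right)}.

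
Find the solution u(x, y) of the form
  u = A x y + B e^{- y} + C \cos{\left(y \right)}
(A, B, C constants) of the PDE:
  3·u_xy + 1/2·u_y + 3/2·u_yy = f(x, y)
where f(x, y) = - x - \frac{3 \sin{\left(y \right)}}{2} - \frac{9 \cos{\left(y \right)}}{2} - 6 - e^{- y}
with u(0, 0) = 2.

Answer: u(x, y) = - 2 x y + 3 \cos{\left(y \right)} - e^{- y}

Derivation:
Substitute the ansatz u = A x y + B e^{- y} + C \cos{\left(y \right)} into the left-hand side.
Derivatives of the ansatz:
  u_xy = A
  u_y = A x - B e^{- y} - C \sin{\left(y \right)}
  u_yy = B e^{- y} - C \cos{\left(y \right)}
Term by term:
  3·u_xy = 3 A
  1/2·u_y = \frac{A x}{2} - \frac{B e^{- y}}{2} - \frac{C \sin{\left(y \right)}}{2}
  3/2·u_yy = \frac{3 B e^{- y}}{2} - \frac{3 C \cos{\left(y \right)}}{2}
So the left-hand side equals
  \frac{A x}{2} + 3 A + B e^{- y} - \frac{C \sin{\left(y \right)}}{2} - \frac{3 C \cos{\left(y \right)}}{2}
This must equal f(x, y) = - x - \frac{3 \sin{\left(y \right)}}{2} - \frac{9 \cos{\left(y \right)}}{2} - 6 - e^{- y} identically.
Matching coefficients of the independent functions:
  [constant term]:  3 A = -6
  [x]:  \frac{A}{2} = -1
  [e^{- y}]:  B = -1
  [\sin{\left(y \right)}]:  - \frac{C}{2} = - \frac{3}{2}
  [\cos{\left(y \right)}]:  - \frac{3 C}{2} = - \frac{9}{2}
Solving: A = -2, B = -1, C = 3.
Check against the point condition:
  u(0, 0) = 2  ⟹  B + C = 2  ✓
Hence u(x, y) = - 2 x y + 3 \cos{\left(y \right)} - e^{- y}.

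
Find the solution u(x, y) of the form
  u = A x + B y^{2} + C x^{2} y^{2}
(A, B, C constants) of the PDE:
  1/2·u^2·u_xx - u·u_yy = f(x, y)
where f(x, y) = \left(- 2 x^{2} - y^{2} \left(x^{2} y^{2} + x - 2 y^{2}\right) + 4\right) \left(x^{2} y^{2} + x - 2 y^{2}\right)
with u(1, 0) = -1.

Substitute the ansatz u = A x + B y^{2} + C x^{2} y^{2} into the left-hand side.
Derivatives of the ansatz:
  u_xx = 2 C y^{2}
  u_yy = 2 B + 2 C x^{2}
Term by term:
  1/2·u^2·u_xx = A^{2} C x^{2} y^{2} + 2 A B C x y^{4} + 2 A C^{2} x^{3} y^{4} + B^{2} C y^{6} + 2 B C^{2} x^{2} y^{6} + C^{3} x^{4} y^{6}
  -u·u_yy = - 2 A B x - 2 A C x^{3} - 2 B^{2} y^{2} - 4 B C x^{2} y^{2} - 2 C^{2} x^{4} y^{2}
So the left-hand side equals
  A^{2} C x^{2} y^{2} + 2 A B C x y^{4} - 2 A B x + 2 A C^{2} x^{3} y^{4} - 2 A C x^{3} + B^{2} C y^{6} - 2 B^{2} y^{2} + 2 B C^{2} x^{2} y^{6} - 4 B C x^{2} y^{2} + C^{3} x^{4} y^{6} - 2 C^{2} x^{4} y^{2}
This must equal f(x, y) identically; expanded, f = - x^{4} y^{6} - 2 x^{4} y^{2} - 2 x^{3} y^{4} - 2 x^{3} + 4 x^{2} y^{6} + 7 x^{2} y^{2} + 4 x y^{4} + 4 x - 4 y^{6} - 8 y^{2}.
Matching coefficients of the independent functions:
  [x]:  - 2 A B = 4
  [x^{3}]:  - 2 A C = -2
  [y^{2}]:  - 2 B^{2} = -8
  [y^{6}]:  B^{2} C = -4
  [x y^{4}]:  2 A B C = 4
  [x^{2} y^{2}]:  A^{2} C - 4 B C = 7
  [x^{2} y^{6}]:  2 B C^{2} = 4
  [x^{3} y^{4}]:  2 A C^{2} = -2
  [x^{4} y^{2}]:  - 2 C^{2} = -2
  [x^{4} y^{6}]:  C^{3} = -1
Solving: A = -1, B = 2, C = -1.
Check against the point condition:
  u(1, 0) = -1  ⟹  A = -1  ✓
Hence u(x, y) = - x^{2} y^{2} - x + 2 y^{2}.

Answer: u(x, y) = - x^{2} y^{2} - x + 2 y^{2}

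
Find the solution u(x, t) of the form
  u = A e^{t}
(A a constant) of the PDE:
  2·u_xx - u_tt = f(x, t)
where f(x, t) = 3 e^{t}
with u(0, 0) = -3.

Substitute the ansatz u = A e^{t} into the left-hand side.
Derivatives of the ansatz:
  u_xx = 0
  u_tt = A e^{t}
Term by term:
  2·u_xx = 0
  -u_tt = - A e^{t}
So the left-hand side equals
  - A e^{t}
This must equal f(x, t) = 3 e^{t} identically.
Matching coefficients of the independent functions:
  [e^{t}]:  - A = 3
Solving: A = -3.
Check against the point condition:
  u(0, 0) = -3  ⟹  A = -3  ✓
Hence u(x, t) = - 3 e^{t}.

Answer: u(x, t) = - 3 e^{t}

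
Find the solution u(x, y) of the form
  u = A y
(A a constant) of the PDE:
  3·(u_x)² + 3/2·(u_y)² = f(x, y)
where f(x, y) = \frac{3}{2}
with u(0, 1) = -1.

Substitute the ansatz u = A y into the left-hand side.
Derivatives of the ansatz:
  u_x = 0
  u_y = A
Term by term:
  3·(u_x)² = 0
  3/2·(u_y)² = \frac{3 A^{2}}{2}
So the left-hand side equals
  \frac{3 A^{2}}{2}
This must equal f(x, y) = \frac{3}{2} identically.
Matching coefficients of the independent functions:
  [constant term]:  \frac{3 A^{2}}{2} = \frac{3}{2}
These equations allow (A) = (-1) or (1).
Impose the point condition(s):
  u(0, 1) = -1  ⟹  A = -1
Only A = -1 satisfies everything.
Hence u(x, y) = - y.

Answer: u(x, y) = - y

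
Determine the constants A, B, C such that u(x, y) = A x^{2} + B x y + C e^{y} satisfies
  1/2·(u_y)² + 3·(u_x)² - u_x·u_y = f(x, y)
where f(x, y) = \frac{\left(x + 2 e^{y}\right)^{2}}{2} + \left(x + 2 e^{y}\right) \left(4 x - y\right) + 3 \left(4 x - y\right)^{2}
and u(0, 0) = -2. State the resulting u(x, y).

Substitute the ansatz u = A x^{2} + B x y + C e^{y} into the left-hand side.
Derivatives of the ansatz:
  u_y = B x + C e^{y}
  u_x = 2 A x + B y
Term by term:
  1/2·(u_y)² = \frac{B^{2} x^{2}}{2} + B C x e^{y} + \frac{C^{2} e^{2 y}}{2}
  3·(u_x)² = 12 A^{2} x^{2} + 12 A B x y + 3 B^{2} y^{2}
  -u_x·u_y = - 2 A B x^{2} - 2 A C x e^{y} - B^{2} x y - B C y e^{y}
So the left-hand side equals
  12 A^{2} x^{2} - 2 A B x^{2} + 12 A B x y - 2 A C x e^{y} + \frac{B^{2} x^{2}}{2} - B^{2} x y + 3 B^{2} y^{2} + B C x e^{y} - B C y e^{y} + \frac{C^{2} e^{2 y}}{2}
This must equal f(x, y) identically; expanded, f = \frac{105 x^{2}}{2} - 25 x y + 10 x e^{y} + 3 y^{2} - 2 y e^{y} + 2 e^{2 y}.
Matching coefficients of the independent functions:
  [x^{2}]:  12 A^{2} - 2 A B + \frac{B^{2}}{2} = \frac{105}{2}
  [y^{2}]:  3 B^{2} = 3
  [x y]:  12 A B - B^{2} = -25
  [x e^{y}]:  - 2 A C + B C = 10
  [y e^{y}]:  - B C = -2
  [e^{2 y}]:  \frac{C^{2}}{2} = 2
These equations allow (A, B, C) = (-2, 1, 2) or (2, -1, -2).
Impose the point condition(s):
  u(0, 0) = -2  ⟹  C = -2
Only A = 2, B = -1, C = -2 satisfies everything.
Hence u(x, y) = 2 x^{2} - x y - 2 e^{y}.

Answer: u(x, y) = 2 x^{2} - x y - 2 e^{y}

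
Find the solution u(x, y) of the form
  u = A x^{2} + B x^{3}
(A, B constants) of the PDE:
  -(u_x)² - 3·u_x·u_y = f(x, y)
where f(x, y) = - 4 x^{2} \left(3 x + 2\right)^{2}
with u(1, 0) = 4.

Substitute the ansatz u = A x^{2} + B x^{3} into the left-hand side.
Derivatives of the ansatz:
  u_x = 2 A x + 3 B x^{2}
  u_y = 0
Term by term:
  -(u_x)² = - 4 A^{2} x^{2} - 12 A B x^{3} - 9 B^{2} x^{4}
  -3·u_x·u_y = 0
So the left-hand side equals
  - 4 A^{2} x^{2} - 12 A B x^{3} - 9 B^{2} x^{4}
This must equal f(x, y) identically; expanded, f = - 36 x^{4} - 48 x^{3} - 16 x^{2}.
Matching coefficients of the independent functions:
  [x^{2}]:  - 4 A^{2} = -16
  [x^{3}]:  - 12 A B = -48
  [x^{4}]:  - 9 B^{2} = -36
These equations allow (A, B) = (-2, -2) or (2, 2).
Impose the point condition(s):
  u(1, 0) = 4  ⟹  A + B = 4
Only A = 2, B = 2 satisfies everything.
Hence u(x, y) = 2 x^{3} + 2 x^{2}.

Answer: u(x, y) = 2 x^{3} + 2 x^{2}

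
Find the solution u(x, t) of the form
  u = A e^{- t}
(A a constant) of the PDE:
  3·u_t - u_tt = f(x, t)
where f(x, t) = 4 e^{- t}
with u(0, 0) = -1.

Substitute the ansatz u = A e^{- t} into the left-hand side.
Derivatives of the ansatz:
  u_t = - A e^{- t}
  u_tt = A e^{- t}
Term by term:
  3·u_t = - 3 A e^{- t}
  -u_tt = - A e^{- t}
So the left-hand side equals
  - 4 A e^{- t}
This must equal f(x, t) = 4 e^{- t} identically.
Matching coefficients of the independent functions:
  [e^{- t}]:  - 4 A = 4
Solving: A = -1.
Check against the point condition:
  u(0, 0) = -1  ⟹  A = -1  ✓
Hence u(x, t) = - e^{- t}.

Answer: u(x, t) = - e^{- t}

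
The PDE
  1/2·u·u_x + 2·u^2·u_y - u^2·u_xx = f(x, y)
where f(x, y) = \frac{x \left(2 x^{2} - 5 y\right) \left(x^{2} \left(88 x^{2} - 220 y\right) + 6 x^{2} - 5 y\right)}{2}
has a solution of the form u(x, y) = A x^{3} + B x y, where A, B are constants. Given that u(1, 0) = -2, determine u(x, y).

Answer: u(x, y) = - 2 x^{3} + 5 x y

Derivation:
Substitute the ansatz u = A x^{3} + B x y into the left-hand side.
Derivatives of the ansatz:
  u_x = 3 A x^{2} + B y
  u_y = B x
  u_xx = 6 A x
Term by term:
  1/2·u·u_x = \frac{3 A^{2} x^{5}}{2} + 2 A B x^{3} y + \frac{B^{2} x y^{2}}{2}
  2·u^2·u_y = 2 A^{2} B x^{7} + 4 A B^{2} x^{5} y + 2 B^{3} x^{3} y^{2}
  -u^2·u_xx = - 6 A^{3} x^{7} - 12 A^{2} B x^{5} y - 6 A B^{2} x^{3} y^{2}
So the left-hand side equals
  - 6 A^{3} x^{7} + 2 A^{2} B x^{7} - 12 A^{2} B x^{5} y + \frac{3 A^{2} x^{5}}{2} + 4 A B^{2} x^{5} y - 6 A B^{2} x^{3} y^{2} + 2 A B x^{3} y + 2 B^{3} x^{3} y^{2} + \frac{B^{2} x y^{2}}{2}
This must equal f(x, y) identically; expanded, f = 88 x^{7} - 440 x^{5} y + 6 x^{5} + 550 x^{3} y^{2} - 20 x^{3} y + \frac{25 x y^{2}}{2}.
Matching coefficients of the independent functions:
  [x^{5}]:  \frac{3 A^{2}}{2} = 6
  [x^{7}]:  - 6 A^{3} + 2 A^{2} B = 88
  [x y^{2}]:  \frac{B^{2}}{2} = \frac{25}{2}
  [x^{3} y]:  2 A B = -20
  [x^{3} y^{2}]:  - 6 A B^{2} + 2 B^{3} = 550
  [x^{5} y]:  - 12 A^{2} B + 4 A B^{2} = -440
Solving: A = -2, B = 5.
Check against the point condition:
  u(1, 0) = -2  ⟹  A = -2  ✓
Hence u(x, y) = - 2 x^{3} + 5 x y.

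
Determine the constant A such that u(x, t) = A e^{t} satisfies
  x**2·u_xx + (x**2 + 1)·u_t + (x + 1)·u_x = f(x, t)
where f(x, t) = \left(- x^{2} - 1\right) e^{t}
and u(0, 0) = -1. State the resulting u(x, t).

Substitute the ansatz u = A e^{t} into the left-hand side.
Derivatives of the ansatz:
  u_xx = 0
  u_t = A e^{t}
  u_x = 0
Term by term:
  x**2·u_xx = 0
  (x**2 + 1)·u_t = A x^{2} e^{t} + A e^{t}
  (x + 1)·u_x = 0
So the left-hand side equals
  A x^{2} e^{t} + A e^{t}
This must equal f(x, t) identically; expanded, f = - x^{2} e^{t} - e^{t}.
Matching coefficients of the independent functions:
  [x^{2} e^{t}, e^{t}]:  A = -1
Solving: A = -1.
Check against the point condition:
  u(0, 0) = -1  ⟹  A = -1  ✓
Hence u(x, t) = - e^{t}.

Answer: u(x, t) = - e^{t}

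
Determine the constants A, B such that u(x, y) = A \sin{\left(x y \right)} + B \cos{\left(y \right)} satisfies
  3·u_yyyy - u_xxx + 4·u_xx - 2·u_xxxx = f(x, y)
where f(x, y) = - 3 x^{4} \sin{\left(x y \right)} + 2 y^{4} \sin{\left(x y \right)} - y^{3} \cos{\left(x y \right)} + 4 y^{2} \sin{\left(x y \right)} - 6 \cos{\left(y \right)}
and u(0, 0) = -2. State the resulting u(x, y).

Answer: u(x, y) = - \sin{\left(x y \right)} - 2 \cos{\left(y \right)}

Derivation:
Substitute the ansatz u = A \sin{\left(x y \right)} + B \cos{\left(y \right)} into the left-hand side.
Derivatives of the ansatz:
  u_yyyy = A x^{4} \sin{\left(x y \right)} + B \cos{\left(y \right)}
  u_xxx = - A y^{3} \cos{\left(x y \right)}
  u_xx = - A y^{2} \sin{\left(x y \right)}
  u_xxxx = A y^{4} \sin{\left(x y \right)}
Term by term:
  3·u_yyyy = 3 A x^{4} \sin{\left(x y \right)} + 3 B \cos{\left(y \right)}
  -u_xxx = A y^{3} \cos{\left(x y \right)}
  4·u_xx = - 4 A y^{2} \sin{\left(x y \right)}
  -2·u_xxxx = - 2 A y^{4} \sin{\left(x y \right)}
So the left-hand side equals
  3 A x^{4} \sin{\left(x y \right)} - 2 A y^{4} \sin{\left(x y \right)} + A y^{3} \cos{\left(x y \right)} - 4 A y^{2} \sin{\left(x y \right)} + 3 B \cos{\left(y \right)}
This must equal f(x, y) = - 3 x^{4} \sin{\left(x y \right)} + 2 y^{4} \sin{\left(x y \right)} - y^{3} \cos{\left(x y \right)} + 4 y^{2} \sin{\left(x y \right)} - 6 \cos{\left(y \right)} identically.
Matching coefficients of the independent functions:
  [x^{4} \sin{\left(x y \right)}]:  3 A = -3
  [y^{2} \sin{\left(x y \right)}]:  - 4 A = 4
  [y^{3} \cos{\left(x y \right)}]:  A = -1
  [y^{4} \sin{\left(x y \right)}]:  - 2 A = 2
  [\cos{\left(y \right)}]:  3 B = -6
Solving: A = -1, B = -2.
Check against the point condition:
  u(0, 0) = -2  ⟹  B = -2  ✓
Hence u(x, y) = - \sin{\left(x y \right)} - 2 \cos{\left(y \right)}.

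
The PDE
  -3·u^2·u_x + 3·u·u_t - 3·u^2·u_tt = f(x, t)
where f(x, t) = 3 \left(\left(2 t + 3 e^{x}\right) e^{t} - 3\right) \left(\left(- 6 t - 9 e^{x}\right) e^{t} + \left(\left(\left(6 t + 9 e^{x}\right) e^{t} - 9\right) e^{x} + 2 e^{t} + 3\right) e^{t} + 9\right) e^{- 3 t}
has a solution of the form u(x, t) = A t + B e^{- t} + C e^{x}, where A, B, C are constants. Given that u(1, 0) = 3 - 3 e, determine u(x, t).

Substitute the ansatz u = A t + B e^{- t} + C e^{x} into the left-hand side.
Derivatives of the ansatz:
  u_x = C e^{x}
  u_t = A - B e^{- t}
  u_tt = B e^{- t}
Term by term:
  -3·u^2·u_x = - 3 A^{2} C t^{2} e^{x} - 6 A B C t e^{- t} e^{x} - 6 A C^{2} t e^{2 x} - 3 B^{2} C e^{- 2 t} e^{x} - 6 B C^{2} e^{- t} e^{2 x} - 3 C^{3} e^{3 x}
  3·u·u_t = 3 A^{2} t - 3 A B t e^{- t} + 3 A B e^{- t} + 3 A C e^{x} - 3 B^{2} e^{- 2 t} - 3 B C e^{- t} e^{x}
  -3·u^2·u_tt = - 3 A^{2} B t^{2} e^{- t} - 6 A B^{2} t e^{- 2 t} - 6 A B C t e^{- t} e^{x} - 3 B^{3} e^{- 3 t} - 6 B^{2} C e^{- 2 t} e^{x} - 3 B C^{2} e^{- t} e^{2 x}
So the left-hand side equals
  - 3 A^{2} B t^{2} e^{- t} - 3 A^{2} C t^{2} e^{x} + 3 A^{2} t - 6 A B^{2} t e^{- 2 t} - 12 A B C t e^{- t} e^{x} - 3 A B t e^{- t} + 3 A B e^{- t} - 6 A C^{2} t e^{2 x} + 3 A C e^{x} - 3 B^{3} e^{- 3 t} - 9 B^{2} C e^{- 2 t} e^{x} - 3 B^{2} e^{- 2 t} - 9 B C^{2} e^{- t} e^{2 x} - 3 B C e^{- t} e^{x} - 3 C^{3} e^{3 x}
This must equal f(x, t) identically; expanded, f = 36 t^{2} e^{x} - 36 t^{2} e^{- t} + 108 t e^{2 x} + 12 t - 216 t e^{- t} e^{x} + 18 t e^{- t} + 108 t e^{- 2 t} + 81 e^{3 x} + 18 e^{x} - 243 e^{- t} e^{2 x} + 27 e^{- t} e^{x} - 18 e^{- t} + 243 e^{- 2 t} e^{x} - 27 e^{- 2 t} - 81 e^{- 3 t}.
Matching coefficients of the independent functions:
(each divided by its leading coefficient; functions giving the same equation are listed together)
  [t]:  A^{2} - 4 = 0
  [t e^{- 2 t}]:  A B^{2} + 18 = 0
  [t e^{- t}, e^{- t}]:  A B + 6 = 0
  [t e^{2 x}]:  A C^{2} + 18 = 0
  [t^{2} e^{- t}]:  A^{2} B - 12 = 0
  [t^{2} e^{x}]:  A^{2} C + 12 = 0
  [e^{- 2 t} e^{x}]:  B^{2} C + 27 = 0
  [e^{- t} e^{x}]:  B C + 9 = 0
  [e^{- t} e^{2 x}]:  B C^{2} - 27 = 0
  [t e^{- t} e^{x}]:  A B C - 18 = 0
  [e^{- 3 t}]:  B^{3} - 27 = 0
  [e^{- 2 t}]:  B^{2} - 9 = 0
  [e^{x}]:  A C - 6 = 0
  [e^{3 x}]:  C^{3} + 27 = 0
Solving: A = -2, B = 3, C = -3.
Check against the point condition:
  u(1, 0) = 3 - 3 e  ⟹  B + e C = 3 - 3 e  ✓
Hence u(x, t) = - 2 t - 3 e^{x} + 3 e^{- t}.

Answer: u(x, t) = - 2 t - 3 e^{x} + 3 e^{- t}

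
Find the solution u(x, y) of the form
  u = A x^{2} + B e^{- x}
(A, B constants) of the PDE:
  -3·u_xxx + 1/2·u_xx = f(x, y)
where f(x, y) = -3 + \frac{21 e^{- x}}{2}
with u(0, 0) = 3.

Substitute the ansatz u = A x^{2} + B e^{- x} into the left-hand side.
Derivatives of the ansatz:
  u_xxx = - B e^{- x}
  u_xx = 2 A + B e^{- x}
Term by term:
  -3·u_xxx = 3 B e^{- x}
  1/2·u_xx = A + \frac{B e^{- x}}{2}
So the left-hand side equals
  A + \frac{7 B e^{- x}}{2}
This must equal f(x, y) = -3 + \frac{21 e^{- x}}{2} identically.
Matching coefficients of the independent functions:
  [constant term]:  A = -3
  [e^{- x}]:  \frac{7 B}{2} = \frac{21}{2}
Solving: A = -3, B = 3.
Check against the point condition:
  u(0, 0) = 3  ⟹  B = 3  ✓
Hence u(x, y) = - 3 x^{2} + 3 e^{- x}.

Answer: u(x, y) = - 3 x^{2} + 3 e^{- x}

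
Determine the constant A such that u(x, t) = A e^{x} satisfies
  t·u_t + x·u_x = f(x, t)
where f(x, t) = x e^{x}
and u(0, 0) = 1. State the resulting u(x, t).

Substitute the ansatz u = A e^{x} into the left-hand side.
Derivatives of the ansatz:
  u_t = 0
  u_x = A e^{x}
Term by term:
  t·u_t = 0
  x·u_x = A x e^{x}
So the left-hand side equals
  A x e^{x}
This must equal f(x, t) = x e^{x} identically.
Matching coefficients of the independent functions:
  [x e^{x}]:  A = 1
Solving: A = 1.
Check against the point condition:
  u(0, 0) = 1  ⟹  A = 1  ✓
Hence u(x, t) = e^{x}.

Answer: u(x, t) = e^{x}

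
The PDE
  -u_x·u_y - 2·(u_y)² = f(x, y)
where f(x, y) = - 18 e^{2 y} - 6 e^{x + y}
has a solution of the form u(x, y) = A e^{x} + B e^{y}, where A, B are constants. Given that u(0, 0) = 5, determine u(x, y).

Substitute the ansatz u = A e^{x} + B e^{y} into the left-hand side.
Derivatives of the ansatz:
  u_x = A e^{x}
  u_y = B e^{y}
Term by term:
  -u_x·u_y = - A B e^{x} e^{y}
  -2·(u_y)² = - 2 B^{2} e^{2 y}
So the left-hand side equals
  - A B e^{x} e^{y} - 2 B^{2} e^{2 y}
This must equal f(x, y) identically; expanded, f = - 6 e^{x} e^{y} - 18 e^{2 y}.
Matching coefficients of the independent functions:
  [e^{x} e^{y}]:  - A B = -6
  [e^{2 y}]:  - 2 B^{2} = -18
These equations allow (A, B) = (-2, -3) or (2, 3).
Impose the point condition(s):
  u(0, 0) = 5  ⟹  A + B = 5
Only A = 2, B = 3 satisfies everything.
Hence u(x, y) = 2 e^{x} + 3 e^{y}.

Answer: u(x, y) = 2 e^{x} + 3 e^{y}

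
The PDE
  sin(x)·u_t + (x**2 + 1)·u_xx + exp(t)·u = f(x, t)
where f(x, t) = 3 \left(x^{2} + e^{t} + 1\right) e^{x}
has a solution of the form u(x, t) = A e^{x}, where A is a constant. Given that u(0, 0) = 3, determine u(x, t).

Answer: u(x, t) = 3 e^{x}

Derivation:
Substitute the ansatz u = A e^{x} into the left-hand side.
Derivatives of the ansatz:
  u_t = 0
  u_xx = A e^{x}
Term by term:
  sin(x)·u_t = 0
  (x**2 + 1)·u_xx = A x^{2} e^{x} + A e^{x}
  exp(t)·u = A e^{t} e^{x}
So the left-hand side equals
  A x^{2} e^{x} + A e^{t} e^{x} + A e^{x}
This must equal f(x, t) identically; expanded, f = 3 x^{2} e^{x} + 3 e^{t} e^{x} + 3 e^{x}.
Matching coefficients of the independent functions:
  [x^{2} e^{x}, e^{t} e^{x}, e^{x}]:  A = 3
Solving: A = 3.
Check against the point condition:
  u(0, 0) = 3  ⟹  A = 3  ✓
Hence u(x, t) = 3 e^{x}.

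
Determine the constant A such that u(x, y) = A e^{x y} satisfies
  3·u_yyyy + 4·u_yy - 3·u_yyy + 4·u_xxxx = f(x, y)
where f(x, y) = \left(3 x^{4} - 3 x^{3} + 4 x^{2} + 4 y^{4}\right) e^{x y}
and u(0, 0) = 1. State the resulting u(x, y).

Answer: u(x, y) = e^{x y}

Derivation:
Substitute the ansatz u = A e^{x y} into the left-hand side.
Derivatives of the ansatz:
  u_yyyy = A x^{4} e^{x y}
  u_yy = A x^{2} e^{x y}
  u_yyy = A x^{3} e^{x y}
  u_xxxx = A y^{4} e^{x y}
Term by term:
  3·u_yyyy = 3 A x^{4} e^{x y}
  4·u_yy = 4 A x^{2} e^{x y}
  -3·u_yyy = - 3 A x^{3} e^{x y}
  4·u_xxxx = 4 A y^{4} e^{x y}
So the left-hand side equals
  3 A x^{4} e^{x y} - 3 A x^{3} e^{x y} + 4 A x^{2} e^{x y} + 4 A y^{4} e^{x y}
This must equal f(x, y) identically; expanded, f = 3 x^{4} e^{x y} - 3 x^{3} e^{x y} + 4 x^{2} e^{x y} + 4 y^{4} e^{x y}.
Matching coefficients of the independent functions:
  [x^{2} e^{x y}, y^{4} e^{x y}]:  4 A = 4
  [x^{3} e^{x y}]:  - 3 A = -3
  [x^{4} e^{x y}]:  3 A = 3
Solving: A = 1.
Check against the point condition:
  u(0, 0) = 1  ⟹  A = 1  ✓
Hence u(x, y) = e^{x y}.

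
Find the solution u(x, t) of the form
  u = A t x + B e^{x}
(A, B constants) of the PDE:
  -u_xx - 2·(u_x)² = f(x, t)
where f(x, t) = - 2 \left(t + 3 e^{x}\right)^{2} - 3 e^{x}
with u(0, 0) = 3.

Answer: u(x, t) = t x + 3 e^{x}

Derivation:
Substitute the ansatz u = A t x + B e^{x} into the left-hand side.
Derivatives of the ansatz:
  u_xx = B e^{x}
  u_x = A t + B e^{x}
Term by term:
  -u_xx = - B e^{x}
  -2·(u_x)² = - 2 A^{2} t^{2} - 4 A B t e^{x} - 2 B^{2} e^{2 x}
So the left-hand side equals
  - 2 A^{2} t^{2} - 4 A B t e^{x} - 2 B^{2} e^{2 x} - B e^{x}
This must equal f(x, t) identically; expanded, f = - 2 t^{2} - 12 t e^{x} - 18 e^{2 x} - 3 e^{x}.
Matching coefficients of the independent functions:
  [t^{2}]:  - 2 A^{2} = -2
  [t e^{x}]:  - 4 A B = -12
  [e^{x}]:  - B = -3
  [e^{2 x}]:  - 2 B^{2} = -18
Solving: A = 1, B = 3.
Check against the point condition:
  u(0, 0) = 3  ⟹  B = 3  ✓
Hence u(x, t) = t x + 3 e^{x}.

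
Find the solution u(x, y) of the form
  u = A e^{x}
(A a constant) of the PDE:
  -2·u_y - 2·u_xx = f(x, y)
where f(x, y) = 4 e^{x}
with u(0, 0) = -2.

Substitute the ansatz u = A e^{x} into the left-hand side.
Derivatives of the ansatz:
  u_y = 0
  u_xx = A e^{x}
Term by term:
  -2·u_y = 0
  -2·u_xx = - 2 A e^{x}
So the left-hand side equals
  - 2 A e^{x}
This must equal f(x, y) = 4 e^{x} identically.
Matching coefficients of the independent functions:
  [e^{x}]:  - 2 A = 4
Solving: A = -2.
Check against the point condition:
  u(0, 0) = -2  ⟹  A = -2  ✓
Hence u(x, y) = - 2 e^{x}.

Answer: u(x, y) = - 2 e^{x}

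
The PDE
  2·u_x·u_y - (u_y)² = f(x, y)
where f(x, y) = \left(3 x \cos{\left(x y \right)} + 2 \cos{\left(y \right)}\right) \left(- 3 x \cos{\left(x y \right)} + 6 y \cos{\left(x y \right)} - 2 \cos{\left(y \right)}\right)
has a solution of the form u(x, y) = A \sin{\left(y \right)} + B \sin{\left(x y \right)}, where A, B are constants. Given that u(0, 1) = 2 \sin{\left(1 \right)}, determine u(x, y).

Substitute the ansatz u = A \sin{\left(y \right)} + B \sin{\left(x y \right)} into the left-hand side.
Derivatives of the ansatz:
  u_x = B y \cos{\left(x y \right)}
  u_y = A \cos{\left(y \right)} + B x \cos{\left(x y \right)}
Term by term:
  2·u_x·u_y = 2 A B y \cos{\left(y \right)} \cos{\left(x y \right)} + 2 B^{2} x y \cos^{2}{\left(x y \right)}
  -(u_y)² = - A^{2} \cos^{2}{\left(y \right)} - 2 A B x \cos{\left(y \right)} \cos{\left(x y \right)} - B^{2} x^{2} \cos^{2}{\left(x y \right)}
So the left-hand side equals
  - A^{2} \cos^{2}{\left(y \right)} - 2 A B x \cos{\left(y \right)} \cos{\left(x y \right)} + 2 A B y \cos{\left(y \right)} \cos{\left(x y \right)} - B^{2} x^{2} \cos^{2}{\left(x y \right)} + 2 B^{2} x y \cos^{2}{\left(x y \right)}
This must equal f(x, y) identically; expanded, f = - 9 x^{2} \cos^{2}{\left(x y \right)} + 18 x y \cos^{2}{\left(x y \right)} - 12 x \cos{\left(y \right)} \cos{\left(x y \right)} + 12 y \cos{\left(y \right)} \cos{\left(x y \right)} - 4 \cos^{2}{\left(y \right)}.
Matching coefficients of the independent functions:
  [x^{2} \cos^{2}{\left(x y \right)}]:  - B^{2} = -9
  [x y \cos^{2}{\left(x y \right)}]:  2 B^{2} = 18
  [x \cos{\left(y \right)} \cos{\left(x y \right)}]:  - 2 A B = -12
  [y \cos{\left(y \right)} \cos{\left(x y \right)}]:  2 A B = 12
  [\cos^{2}{\left(y \right)}]:  - A^{2} = -4
These equations allow (A, B) = (-2, -3) or (2, 3).
Impose the point condition(s):
  u(0, 1) = 2 \sin{\left(1 \right)}  ⟹  A \sin{\left(1 \right)} = 2 \sin{\left(1 \right)}
Only A = 2, B = 3 satisfies everything.
Hence u(x, y) = 2 \sin{\left(y \right)} + 3 \sin{\left(x y \right)}.

Answer: u(x, y) = 2 \sin{\left(y \right)} + 3 \sin{\left(x y \right)}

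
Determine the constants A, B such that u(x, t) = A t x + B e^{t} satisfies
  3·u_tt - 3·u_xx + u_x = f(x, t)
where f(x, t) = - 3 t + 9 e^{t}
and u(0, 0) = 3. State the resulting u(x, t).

Answer: u(x, t) = - 3 t x + 3 e^{t}

Derivation:
Substitute the ansatz u = A t x + B e^{t} into the left-hand side.
Derivatives of the ansatz:
  u_tt = B e^{t}
  u_xx = 0
  u_x = A t
Term by term:
  3·u_tt = 3 B e^{t}
  -3·u_xx = 0
  u_x = A t
So the left-hand side equals
  A t + 3 B e^{t}
This must equal f(x, t) = - 3 t + 9 e^{t} identically.
Matching coefficients of the independent functions:
  [t]:  A = -3
  [e^{t}]:  3 B = 9
Solving: A = -3, B = 3.
Check against the point condition:
  u(0, 0) = 3  ⟹  B = 3  ✓
Hence u(x, t) = - 3 t x + 3 e^{t}.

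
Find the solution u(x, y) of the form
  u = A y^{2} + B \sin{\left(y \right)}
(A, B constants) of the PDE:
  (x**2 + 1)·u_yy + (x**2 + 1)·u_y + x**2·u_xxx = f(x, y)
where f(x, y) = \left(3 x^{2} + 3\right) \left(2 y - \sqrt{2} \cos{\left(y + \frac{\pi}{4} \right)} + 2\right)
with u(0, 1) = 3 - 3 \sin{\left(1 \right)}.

Substitute the ansatz u = A y^{2} + B \sin{\left(y \right)} into the left-hand side.
Derivatives of the ansatz:
  u_yy = 2 A - B \sin{\left(y \right)}
  u_y = 2 A y + B \cos{\left(y \right)}
  u_xxx = 0
Term by term:
  (x**2 + 1)·u_yy = 2 A x^{2} + 2 A - B x^{2} \sin{\left(y \right)} - B \sin{\left(y \right)}
  (x**2 + 1)·u_y = 2 A x^{2} y + 2 A y + B x^{2} \cos{\left(y \right)} + B \cos{\left(y \right)}
  x**2·u_xxx = 0
So the left-hand side equals
  2 A x^{2} y + 2 A x^{2} + 2 A y + 2 A - B x^{2} \sin{\left(y \right)} + B x^{2} \cos{\left(y \right)} - B \sin{\left(y \right)} + B \cos{\left(y \right)}
This must equal f(x, y) identically; expanded, f = 6 x^{2} y + 3 x^{2} \sin{\left(y \right)} - 3 x^{2} \cos{\left(y \right)} + 6 x^{2} + 6 y + 3 \sin{\left(y \right)} - 3 \cos{\left(y \right)} + 6.
Matching coefficients of the independent functions:
  [constant term, x^{2}, y, x^{2} y]:  2 A = 6
  [x^{2} \sin{\left(y \right)}, \sin{\left(y \right)}]:  - B = 3
  [x^{2} \cos{\left(y \right)}, \cos{\left(y \right)}]:  B = -3
Solving: A = 3, B = -3.
Check against the point condition:
  u(0, 1) = 3 - 3 \sin{\left(1 \right)}  ⟹  A + B \sin{\left(1 \right)} = 3 - 3 \sin{\left(1 \right)}  ✓
Hence u(x, y) = 3 y^{2} - 3 \sin{\left(y \right)}.

Answer: u(x, y) = 3 y^{2} - 3 \sin{\left(y \right)}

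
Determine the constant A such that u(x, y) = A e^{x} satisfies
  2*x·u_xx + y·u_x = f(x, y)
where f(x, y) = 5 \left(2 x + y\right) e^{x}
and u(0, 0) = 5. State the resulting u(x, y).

Answer: u(x, y) = 5 e^{x}

Derivation:
Substitute the ansatz u = A e^{x} into the left-hand side.
Derivatives of the ansatz:
  u_xx = A e^{x}
  u_x = A e^{x}
Term by term:
  2*x·u_xx = 2 A x e^{x}
  y·u_x = A y e^{x}
So the left-hand side equals
  2 A x e^{x} + A y e^{x}
This must equal f(x, y) identically; expanded, f = 10 x e^{x} + 5 y e^{x}.
Matching coefficients of the independent functions:
  [x e^{x}]:  2 A = 10
  [y e^{x}]:  A = 5
Solving: A = 5.
Check against the point condition:
  u(0, 0) = 5  ⟹  A = 5  ✓
Hence u(x, y) = 5 e^{x}.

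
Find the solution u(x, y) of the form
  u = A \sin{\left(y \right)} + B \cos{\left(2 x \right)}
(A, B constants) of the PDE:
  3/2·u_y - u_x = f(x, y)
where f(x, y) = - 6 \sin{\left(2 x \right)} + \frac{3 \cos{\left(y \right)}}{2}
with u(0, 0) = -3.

Answer: u(x, y) = \sin{\left(y \right)} - 3 \cos{\left(2 x \right)}

Derivation:
Substitute the ansatz u = A \sin{\left(y \right)} + B \cos{\left(2 x \right)} into the left-hand side.
Derivatives of the ansatz:
  u_y = A \cos{\left(y \right)}
  u_x = - 2 B \sin{\left(2 x \right)}
Term by term:
  3/2·u_y = \frac{3 A \cos{\left(y \right)}}{2}
  -u_x = 2 B \sin{\left(2 x \right)}
So the left-hand side equals
  \frac{3 A \cos{\left(y \right)}}{2} + 2 B \sin{\left(2 x \right)}
This must equal f(x, y) = - 6 \sin{\left(2 x \right)} + \frac{3 \cos{\left(y \right)}}{2} identically.
Matching coefficients of the independent functions:
  [\sin{\left(2 x \right)}]:  2 B = -6
  [\cos{\left(y \right)}]:  \frac{3 A}{2} = \frac{3}{2}
Solving: A = 1, B = -3.
Check against the point condition:
  u(0, 0) = -3  ⟹  B = -3  ✓
Hence u(x, y) = \sin{\left(y \right)} - 3 \cos{\left(2 x \right)}.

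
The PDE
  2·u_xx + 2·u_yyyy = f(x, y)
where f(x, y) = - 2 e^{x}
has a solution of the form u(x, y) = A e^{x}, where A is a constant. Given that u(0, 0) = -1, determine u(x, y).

Substitute the ansatz u = A e^{x} into the left-hand side.
Derivatives of the ansatz:
  u_xx = A e^{x}
  u_yyyy = 0
Term by term:
  2·u_xx = 2 A e^{x}
  2·u_yyyy = 0
So the left-hand side equals
  2 A e^{x}
This must equal f(x, y) = - 2 e^{x} identically.
Matching coefficients of the independent functions:
  [e^{x}]:  2 A = -2
Solving: A = -1.
Check against the point condition:
  u(0, 0) = -1  ⟹  A = -1  ✓
Hence u(x, y) = - e^{x}.

Answer: u(x, y) = - e^{x}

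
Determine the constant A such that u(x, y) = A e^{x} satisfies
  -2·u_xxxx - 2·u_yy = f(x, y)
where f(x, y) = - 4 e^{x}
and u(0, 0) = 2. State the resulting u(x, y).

Substitute the ansatz u = A e^{x} into the left-hand side.
Derivatives of the ansatz:
  u_xxxx = A e^{x}
  u_yy = 0
Term by term:
  -2·u_xxxx = - 2 A e^{x}
  -2·u_yy = 0
So the left-hand side equals
  - 2 A e^{x}
This must equal f(x, y) = - 4 e^{x} identically.
Matching coefficients of the independent functions:
  [e^{x}]:  - 2 A = -4
Solving: A = 2.
Check against the point condition:
  u(0, 0) = 2  ⟹  A = 2  ✓
Hence u(x, y) = 2 e^{x}.

Answer: u(x, y) = 2 e^{x}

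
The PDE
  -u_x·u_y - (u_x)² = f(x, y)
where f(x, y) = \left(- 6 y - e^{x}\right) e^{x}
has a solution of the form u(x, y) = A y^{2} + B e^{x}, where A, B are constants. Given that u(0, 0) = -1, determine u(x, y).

Substitute the ansatz u = A y^{2} + B e^{x} into the left-hand side.
Derivatives of the ansatz:
  u_x = B e^{x}
  u_y = 2 A y
Term by term:
  -u_x·u_y = - 2 A B y e^{x}
  -(u_x)² = - B^{2} e^{2 x}
So the left-hand side equals
  - 2 A B y e^{x} - B^{2} e^{2 x}
This must equal f(x, y) = \left(- 6 y - e^{x}\right) e^{x} identically.
Matching coefficients of the independent functions:
  [y e^{x}]:  - 2 A B = -6
  [e^{2 x}]:  - B^{2} = -1
These equations allow (A, B) = (-3, -1) or (3, 1).
Impose the point condition(s):
  u(0, 0) = -1  ⟹  B = -1
Only A = -3, B = -1 satisfies everything.
Hence u(x, y) = - 3 y^{2} - e^{x}.

Answer: u(x, y) = - 3 y^{2} - e^{x}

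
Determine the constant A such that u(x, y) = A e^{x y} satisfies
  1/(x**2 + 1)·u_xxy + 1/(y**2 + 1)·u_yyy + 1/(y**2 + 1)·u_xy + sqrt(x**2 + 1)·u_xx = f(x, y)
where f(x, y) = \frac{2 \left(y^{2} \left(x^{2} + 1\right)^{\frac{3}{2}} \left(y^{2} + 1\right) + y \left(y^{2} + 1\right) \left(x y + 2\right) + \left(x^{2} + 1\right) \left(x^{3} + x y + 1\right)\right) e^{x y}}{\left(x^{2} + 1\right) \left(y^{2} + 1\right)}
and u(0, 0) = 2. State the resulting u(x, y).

Substitute the ansatz u = A e^{x y} into the left-hand side.
Derivatives of the ansatz:
  u_xxy = A x y^{2} e^{x y} + 2 A y e^{x y}
  u_yyy = A x^{3} e^{x y}
  u_xy = A x y e^{x y} + A e^{x y}
  u_xx = A y^{2} e^{x y}
Term by term:
  1/(x**2 + 1)·u_xxy = \frac{A x y^{2} e^{x y}}{x^{2} + 1} + \frac{2 A y e^{x y}}{x^{2} + 1}
  1/(y**2 + 1)·u_yyy = \frac{A x^{3} e^{x y}}{y^{2} + 1}
  1/(y**2 + 1)·u_xy = \frac{A x y e^{x y}}{y^{2} + 1} + \frac{A e^{x y}}{y^{2} + 1}
  sqrt(x**2 + 1)·u_xx = A y^{2} \sqrt{x^{2} + 1} e^{x y}
So the left-hand side equals
  \frac{A x^{3} e^{x y}}{y^{2} + 1} + \frac{A x y^{2} e^{x y}}{x^{2} + 1} + \frac{A x y e^{x y}}{y^{2} + 1} + A y^{2} \sqrt{x^{2} + 1} e^{x y} + \frac{2 A y e^{x y}}{x^{2} + 1} + \frac{A e^{x y}}{y^{2} + 1}
This must equal f(x, y) identically; expanded, f = \frac{2 x^{3} e^{x y}}{y^{2} + 1} + \frac{2 x y^{2} e^{x y}}{x^{2} + 1} + \frac{2 x y e^{x y}}{y^{2} + 1} + 2 y^{2} \sqrt{x^{2} + 1} e^{x y} + \frac{4 y e^{x y}}{x^{2} + 1} + \frac{2 e^{x y}}{y^{2} + 1}.
Matching coefficients of the independent functions:
  [\frac{e^{x y}}{y^{2} + 1}, \frac{x^{3} e^{x y}}{y^{2} + 1}, y^{2} \sqrt{x^{2} + 1} e^{x y}, \frac{x y e^{x y}}{y^{2} + 1}, …]:  A = 2
  [\frac{y e^{x y}}{x^{2} + 1}]:  2 A = 4
Solving: A = 2.
Check against the point condition:
  u(0, 0) = 2  ⟹  A = 2  ✓
Hence u(x, y) = 2 e^{x y}.

Answer: u(x, y) = 2 e^{x y}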